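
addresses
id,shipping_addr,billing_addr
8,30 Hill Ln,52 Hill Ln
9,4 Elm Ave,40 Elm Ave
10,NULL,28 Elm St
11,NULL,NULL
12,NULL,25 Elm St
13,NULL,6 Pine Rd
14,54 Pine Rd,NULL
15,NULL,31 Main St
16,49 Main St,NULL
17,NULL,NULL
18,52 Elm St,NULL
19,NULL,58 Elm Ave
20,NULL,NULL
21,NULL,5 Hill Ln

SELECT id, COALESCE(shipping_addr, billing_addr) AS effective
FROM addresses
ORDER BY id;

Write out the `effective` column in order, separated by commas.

30 Hill Ln, 4 Elm Ave, 28 Elm St, NULL, 25 Elm St, 6 Pine Rd, 54 Pine Rd, 31 Main St, 49 Main St, NULL, 52 Elm St, 58 Elm Ave, NULL, 5 Hill Ln

id=8: shipping_addr=30 Hill Ln → 30 Hill Ln
id=9: shipping_addr=4 Elm Ave → 4 Elm Ave
id=10: shipping_addr=NULL, billing_addr=28 Elm St → 28 Elm St
id=11: shipping_addr=NULL, billing_addr=NULL (all NULL) → NULL
id=12: shipping_addr=NULL, billing_addr=25 Elm St → 25 Elm St
id=13: shipping_addr=NULL, billing_addr=6 Pine Rd → 6 Pine Rd
id=14: shipping_addr=54 Pine Rd → 54 Pine Rd
id=15: shipping_addr=NULL, billing_addr=31 Main St → 31 Main St
id=16: shipping_addr=49 Main St → 49 Main St
id=17: shipping_addr=NULL, billing_addr=NULL (all NULL) → NULL
id=18: shipping_addr=52 Elm St → 52 Elm St
id=19: shipping_addr=NULL, billing_addr=58 Elm Ave → 58 Elm Ave
id=20: shipping_addr=NULL, billing_addr=NULL (all NULL) → NULL
id=21: shipping_addr=NULL, billing_addr=5 Hill Ln → 5 Hill Ln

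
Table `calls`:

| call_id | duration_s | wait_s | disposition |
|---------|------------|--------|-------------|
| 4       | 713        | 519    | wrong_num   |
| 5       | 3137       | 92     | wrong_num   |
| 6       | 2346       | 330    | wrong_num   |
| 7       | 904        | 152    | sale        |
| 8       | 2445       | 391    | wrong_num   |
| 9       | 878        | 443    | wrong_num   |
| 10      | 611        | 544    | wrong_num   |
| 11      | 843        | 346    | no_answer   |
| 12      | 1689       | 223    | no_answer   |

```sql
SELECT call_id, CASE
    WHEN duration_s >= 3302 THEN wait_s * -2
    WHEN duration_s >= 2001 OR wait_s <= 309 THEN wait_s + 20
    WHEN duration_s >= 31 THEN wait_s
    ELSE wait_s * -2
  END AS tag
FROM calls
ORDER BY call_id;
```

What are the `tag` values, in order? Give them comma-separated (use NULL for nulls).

call_id=4: duration_s >= 31 → 519
call_id=5: duration_s >= 2001 OR wait_s <= 309 → 112
call_id=6: duration_s >= 2001 OR wait_s <= 309 → 350
call_id=7: duration_s >= 2001 OR wait_s <= 309 → 172
call_id=8: duration_s >= 2001 OR wait_s <= 309 → 411
call_id=9: duration_s >= 31 → 443
call_id=10: duration_s >= 31 → 544
call_id=11: duration_s >= 31 → 346
call_id=12: duration_s >= 2001 OR wait_s <= 309 → 243

519, 112, 350, 172, 411, 443, 544, 346, 243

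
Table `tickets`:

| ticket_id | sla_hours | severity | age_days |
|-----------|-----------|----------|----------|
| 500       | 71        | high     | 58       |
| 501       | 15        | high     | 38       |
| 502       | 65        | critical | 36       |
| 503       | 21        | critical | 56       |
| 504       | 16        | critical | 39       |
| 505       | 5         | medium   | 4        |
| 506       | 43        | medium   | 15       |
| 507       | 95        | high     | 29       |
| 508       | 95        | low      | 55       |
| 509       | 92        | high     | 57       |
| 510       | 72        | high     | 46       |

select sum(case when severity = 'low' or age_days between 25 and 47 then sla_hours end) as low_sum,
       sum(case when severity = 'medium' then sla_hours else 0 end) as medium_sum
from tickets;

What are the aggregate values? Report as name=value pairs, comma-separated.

[low_sum: severity = 'low' or age_days between 25 and 47]
ticket_id=500: ✗
ticket_id=501: ✓ → 15
ticket_id=502: ✓ → 65
ticket_id=503: ✗
ticket_id=504: ✓ → 16
ticket_id=505: ✗
ticket_id=506: ✗
ticket_id=507: ✓ → 95
ticket_id=508: ✓ → 95
ticket_id=509: ✗
ticket_id=510: ✓ → 72
low_sum = 15 + 65 + 16 + 95 + 95 + 72 = 358
—
[medium_sum: severity = 'medium']
ticket_id=500: ✗
ticket_id=501: ✗
ticket_id=502: ✗
ticket_id=503: ✗
ticket_id=504: ✗
ticket_id=505: ✓ → 5
ticket_id=506: ✓ → 43
ticket_id=507: ✗
ticket_id=508: ✗
ticket_id=509: ✗
ticket_id=510: ✗
medium_sum = 5 + 43 = 48

low_sum=358, medium_sum=48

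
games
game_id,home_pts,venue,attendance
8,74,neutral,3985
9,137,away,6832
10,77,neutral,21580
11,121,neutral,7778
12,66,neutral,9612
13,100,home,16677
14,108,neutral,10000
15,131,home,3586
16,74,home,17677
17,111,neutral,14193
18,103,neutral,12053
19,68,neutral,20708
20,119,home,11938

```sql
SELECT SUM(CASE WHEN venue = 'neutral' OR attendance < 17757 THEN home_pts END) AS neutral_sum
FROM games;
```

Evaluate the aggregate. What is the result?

game_id=8: ✓ → 74
game_id=9: ✓ → 137
game_id=10: ✓ → 77
game_id=11: ✓ → 121
game_id=12: ✓ → 66
game_id=13: ✓ → 100
game_id=14: ✓ → 108
game_id=15: ✓ → 131
game_id=16: ✓ → 74
game_id=17: ✓ → 111
game_id=18: ✓ → 103
game_id=19: ✓ → 68
game_id=20: ✓ → 119
neutral_sum = 74 + 137 + 77 + 121 + 66 + 100 + 108 + 131 + 74 + 111 + 103 + 68 + 119 = 1289

1289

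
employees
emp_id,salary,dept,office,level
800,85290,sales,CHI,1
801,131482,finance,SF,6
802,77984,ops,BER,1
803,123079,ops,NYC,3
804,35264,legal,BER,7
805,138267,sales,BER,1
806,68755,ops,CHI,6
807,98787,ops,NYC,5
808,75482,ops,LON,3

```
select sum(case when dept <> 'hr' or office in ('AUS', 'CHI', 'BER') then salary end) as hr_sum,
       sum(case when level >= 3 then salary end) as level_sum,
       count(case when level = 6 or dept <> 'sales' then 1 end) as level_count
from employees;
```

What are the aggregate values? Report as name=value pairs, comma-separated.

[hr_sum: dept <> 'hr' or office in ('AUS', 'CHI', 'BER')]
emp_id=800: ✓ → 85290
emp_id=801: ✓ → 131482
emp_id=802: ✓ → 77984
emp_id=803: ✓ → 123079
emp_id=804: ✓ → 35264
emp_id=805: ✓ → 138267
emp_id=806: ✓ → 68755
emp_id=807: ✓ → 98787
emp_id=808: ✓ → 75482
hr_sum = 85290 + 131482 + 77984 + 123079 + 35264 + 138267 + 68755 + 98787 + 75482 = 834390
—
[level_sum: level >= 3]
emp_id=800: ✗
emp_id=801: ✓ → 131482
emp_id=802: ✗
emp_id=803: ✓ → 123079
emp_id=804: ✓ → 35264
emp_id=805: ✗
emp_id=806: ✓ → 68755
emp_id=807: ✓ → 98787
emp_id=808: ✓ → 75482
level_sum = 131482 + 123079 + 35264 + 68755 + 98787 + 75482 = 532849
—
[level_count: level = 6 or dept <> 'sales']
emp_id=800: ✗
emp_id=801: ✓ → 1
emp_id=802: ✓ → 1
emp_id=803: ✓ → 1
emp_id=804: ✓ → 1
emp_id=805: ✗
emp_id=806: ✓ → 1
emp_id=807: ✓ → 1
emp_id=808: ✓ → 1
level_count = COUNT(1, 1, 1, 1, 1, 1, 1) = 7

hr_sum=834390, level_sum=532849, level_count=7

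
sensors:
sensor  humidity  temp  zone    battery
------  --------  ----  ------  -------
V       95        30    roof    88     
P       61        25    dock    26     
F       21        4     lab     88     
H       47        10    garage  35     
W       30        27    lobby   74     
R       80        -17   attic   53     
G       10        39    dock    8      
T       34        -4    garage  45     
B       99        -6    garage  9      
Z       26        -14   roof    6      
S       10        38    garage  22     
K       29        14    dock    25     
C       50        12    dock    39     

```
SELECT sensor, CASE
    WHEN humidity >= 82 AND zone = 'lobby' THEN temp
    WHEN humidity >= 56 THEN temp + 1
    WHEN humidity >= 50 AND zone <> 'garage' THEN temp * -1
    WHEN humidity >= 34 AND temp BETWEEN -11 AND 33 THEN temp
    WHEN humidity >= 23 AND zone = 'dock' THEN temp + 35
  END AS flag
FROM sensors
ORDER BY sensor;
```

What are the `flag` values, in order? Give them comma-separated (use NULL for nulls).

sensor=B: humidity >= 56 → -5
sensor=C: humidity >= 50 AND zone <> 'garage' → -12
sensor=F: (no match → NULL) → NULL
sensor=G: (no match → NULL) → NULL
sensor=H: humidity >= 34 AND temp BETWEEN -11 AND 33 → 10
sensor=K: humidity >= 23 AND zone = 'dock' → 49
sensor=P: humidity >= 56 → 26
sensor=R: humidity >= 56 → -16
sensor=S: (no match → NULL) → NULL
sensor=T: humidity >= 34 AND temp BETWEEN -11 AND 33 → -4
sensor=V: humidity >= 56 → 31
sensor=W: (no match → NULL) → NULL
sensor=Z: (no match → NULL) → NULL

-5, -12, NULL, NULL, 10, 49, 26, -16, NULL, -4, 31, NULL, NULL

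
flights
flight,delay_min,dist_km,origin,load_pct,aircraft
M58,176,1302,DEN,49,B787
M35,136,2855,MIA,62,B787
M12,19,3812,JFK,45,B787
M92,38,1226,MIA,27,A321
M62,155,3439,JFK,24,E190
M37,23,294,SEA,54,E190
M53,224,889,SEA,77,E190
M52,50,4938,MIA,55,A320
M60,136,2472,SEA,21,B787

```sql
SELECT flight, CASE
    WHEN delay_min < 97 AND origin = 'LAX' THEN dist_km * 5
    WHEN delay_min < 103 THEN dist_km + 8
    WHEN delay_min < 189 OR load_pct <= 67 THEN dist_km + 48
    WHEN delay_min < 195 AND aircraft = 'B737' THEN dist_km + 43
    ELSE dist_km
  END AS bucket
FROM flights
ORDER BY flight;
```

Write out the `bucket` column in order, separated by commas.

flight=M12: delay_min < 103 → 3820
flight=M35: delay_min < 189 OR load_pct <= 67 → 2903
flight=M37: delay_min < 103 → 302
flight=M52: delay_min < 103 → 4946
flight=M53: ELSE → 889
flight=M58: delay_min < 189 OR load_pct <= 67 → 1350
flight=M60: delay_min < 189 OR load_pct <= 67 → 2520
flight=M62: delay_min < 189 OR load_pct <= 67 → 3487
flight=M92: delay_min < 103 → 1234

3820, 2903, 302, 4946, 889, 1350, 2520, 3487, 1234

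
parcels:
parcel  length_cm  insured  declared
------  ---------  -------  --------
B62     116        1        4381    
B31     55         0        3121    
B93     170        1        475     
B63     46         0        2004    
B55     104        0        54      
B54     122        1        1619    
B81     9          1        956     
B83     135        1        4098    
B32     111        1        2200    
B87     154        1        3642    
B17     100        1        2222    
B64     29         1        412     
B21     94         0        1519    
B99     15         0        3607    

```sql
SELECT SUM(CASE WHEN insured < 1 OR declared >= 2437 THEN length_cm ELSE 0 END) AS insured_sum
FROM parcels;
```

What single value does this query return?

719

parcel=B62: ✓ → 116
parcel=B31: ✓ → 55
parcel=B93: ✗
parcel=B63: ✓ → 46
parcel=B55: ✓ → 104
parcel=B54: ✗
parcel=B81: ✗
parcel=B83: ✓ → 135
parcel=B32: ✗
parcel=B87: ✓ → 154
parcel=B17: ✗
parcel=B64: ✗
parcel=B21: ✓ → 94
parcel=B99: ✓ → 15
insured_sum = 116 + 55 + 46 + 104 + 135 + 154 + 94 + 15 = 719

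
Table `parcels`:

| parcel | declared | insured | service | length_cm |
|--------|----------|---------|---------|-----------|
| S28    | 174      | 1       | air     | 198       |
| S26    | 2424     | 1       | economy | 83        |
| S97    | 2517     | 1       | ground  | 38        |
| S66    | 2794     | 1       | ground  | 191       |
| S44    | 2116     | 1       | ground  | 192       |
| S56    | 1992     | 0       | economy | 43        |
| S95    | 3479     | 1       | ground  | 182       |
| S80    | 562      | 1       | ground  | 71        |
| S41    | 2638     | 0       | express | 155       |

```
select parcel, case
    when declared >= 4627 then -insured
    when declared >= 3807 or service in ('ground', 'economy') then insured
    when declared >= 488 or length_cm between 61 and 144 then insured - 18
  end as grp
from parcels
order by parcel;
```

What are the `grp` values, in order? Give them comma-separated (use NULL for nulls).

1, NULL, -18, 1, 0, 1, 1, 1, 1

parcel=S26: declared >= 3807 or service in ('ground', 'economy') → 1
parcel=S28: (no match → NULL) → NULL
parcel=S41: declared >= 488 or length_cm between 61 and 144 → -18
parcel=S44: declared >= 3807 or service in ('ground', 'economy') → 1
parcel=S56: declared >= 3807 or service in ('ground', 'economy') → 0
parcel=S66: declared >= 3807 or service in ('ground', 'economy') → 1
parcel=S80: declared >= 3807 or service in ('ground', 'economy') → 1
parcel=S95: declared >= 3807 or service in ('ground', 'economy') → 1
parcel=S97: declared >= 3807 or service in ('ground', 'economy') → 1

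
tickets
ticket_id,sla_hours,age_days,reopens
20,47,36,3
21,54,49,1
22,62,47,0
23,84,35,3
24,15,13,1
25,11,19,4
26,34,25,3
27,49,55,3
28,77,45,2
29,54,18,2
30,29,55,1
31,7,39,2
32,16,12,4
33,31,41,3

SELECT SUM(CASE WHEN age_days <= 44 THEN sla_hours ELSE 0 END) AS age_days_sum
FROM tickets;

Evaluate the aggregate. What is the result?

ticket_id=20: ✓ → 47
ticket_id=21: ✗
ticket_id=22: ✗
ticket_id=23: ✓ → 84
ticket_id=24: ✓ → 15
ticket_id=25: ✓ → 11
ticket_id=26: ✓ → 34
ticket_id=27: ✗
ticket_id=28: ✗
ticket_id=29: ✓ → 54
ticket_id=30: ✗
ticket_id=31: ✓ → 7
ticket_id=32: ✓ → 16
ticket_id=33: ✓ → 31
age_days_sum = 47 + 84 + 15 + 11 + 34 + 54 + 7 + 16 + 31 = 299

299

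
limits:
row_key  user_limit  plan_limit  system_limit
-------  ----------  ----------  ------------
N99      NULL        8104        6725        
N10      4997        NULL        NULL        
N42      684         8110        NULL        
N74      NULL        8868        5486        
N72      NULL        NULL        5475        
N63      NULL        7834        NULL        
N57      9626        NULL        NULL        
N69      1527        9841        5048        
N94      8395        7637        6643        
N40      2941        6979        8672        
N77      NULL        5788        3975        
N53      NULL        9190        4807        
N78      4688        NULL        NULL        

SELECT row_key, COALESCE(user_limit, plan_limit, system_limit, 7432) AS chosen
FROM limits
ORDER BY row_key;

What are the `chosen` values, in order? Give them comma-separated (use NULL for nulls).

row_key=N10: user_limit=4997 → 4997
row_key=N40: user_limit=2941 → 2941
row_key=N42: user_limit=684 → 684
row_key=N53: user_limit=NULL, plan_limit=9190 → 9190
row_key=N57: user_limit=9626 → 9626
row_key=N63: user_limit=NULL, plan_limit=7834 → 7834
row_key=N69: user_limit=1527 → 1527
row_key=N72: user_limit=NULL, plan_limit=NULL, system_limit=5475 → 5475
row_key=N74: user_limit=NULL, plan_limit=8868 → 8868
row_key=N77: user_limit=NULL, plan_limit=5788 → 5788
row_key=N78: user_limit=4688 → 4688
row_key=N94: user_limit=8395 → 8395
row_key=N99: user_limit=NULL, plan_limit=8104 → 8104

4997, 2941, 684, 9190, 9626, 7834, 1527, 5475, 8868, 5788, 4688, 8395, 8104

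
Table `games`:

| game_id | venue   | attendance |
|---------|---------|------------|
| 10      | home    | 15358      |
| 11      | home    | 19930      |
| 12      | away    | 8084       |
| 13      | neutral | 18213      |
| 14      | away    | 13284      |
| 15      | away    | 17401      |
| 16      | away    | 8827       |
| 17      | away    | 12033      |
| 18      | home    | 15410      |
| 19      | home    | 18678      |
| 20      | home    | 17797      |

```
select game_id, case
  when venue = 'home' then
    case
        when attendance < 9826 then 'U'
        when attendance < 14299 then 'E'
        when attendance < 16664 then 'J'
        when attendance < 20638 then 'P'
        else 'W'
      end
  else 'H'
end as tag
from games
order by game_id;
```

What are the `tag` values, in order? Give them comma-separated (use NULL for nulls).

game_id=10: venue='home' → inner[attendance < 16664] → J
game_id=11: venue='home' → inner[attendance < 20638] → P
game_id=12: venue='away' → outer ELSE → H
game_id=13: venue='neutral' → outer ELSE → H
game_id=14: venue='away' → outer ELSE → H
game_id=15: venue='away' → outer ELSE → H
game_id=16: venue='away' → outer ELSE → H
game_id=17: venue='away' → outer ELSE → H
game_id=18: venue='home' → inner[attendance < 16664] → J
game_id=19: venue='home' → inner[attendance < 20638] → P
game_id=20: venue='home' → inner[attendance < 20638] → P

J, P, H, H, H, H, H, H, J, P, P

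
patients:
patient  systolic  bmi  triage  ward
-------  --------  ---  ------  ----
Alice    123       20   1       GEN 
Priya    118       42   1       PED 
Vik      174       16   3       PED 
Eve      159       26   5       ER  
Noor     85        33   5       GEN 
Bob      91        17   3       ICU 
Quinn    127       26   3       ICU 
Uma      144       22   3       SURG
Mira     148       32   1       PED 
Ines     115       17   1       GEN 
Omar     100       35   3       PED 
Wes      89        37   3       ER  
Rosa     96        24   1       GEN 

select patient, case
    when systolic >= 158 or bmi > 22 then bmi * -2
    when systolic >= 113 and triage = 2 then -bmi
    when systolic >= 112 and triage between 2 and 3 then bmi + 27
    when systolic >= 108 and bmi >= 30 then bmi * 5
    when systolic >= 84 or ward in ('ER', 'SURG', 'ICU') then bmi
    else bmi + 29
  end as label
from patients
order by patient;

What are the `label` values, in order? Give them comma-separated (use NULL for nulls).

patient=Alice: systolic >= 84 or ward in ('ER', 'SURG', 'ICU') → 20
patient=Bob: systolic >= 84 or ward in ('ER', 'SURG', 'ICU') → 17
patient=Eve: systolic >= 158 or bmi > 22 → -52
patient=Ines: systolic >= 84 or ward in ('ER', 'SURG', 'ICU') → 17
patient=Mira: systolic >= 158 or bmi > 22 → -64
patient=Noor: systolic >= 158 or bmi > 22 → -66
patient=Omar: systolic >= 158 or bmi > 22 → -70
patient=Priya: systolic >= 158 or bmi > 22 → -84
patient=Quinn: systolic >= 158 or bmi > 22 → -52
patient=Rosa: systolic >= 158 or bmi > 22 → -48
patient=Uma: systolic >= 112 and triage between 2 and 3 → 49
patient=Vik: systolic >= 158 or bmi > 22 → -32
patient=Wes: systolic >= 158 or bmi > 22 → -74

20, 17, -52, 17, -64, -66, -70, -84, -52, -48, 49, -32, -74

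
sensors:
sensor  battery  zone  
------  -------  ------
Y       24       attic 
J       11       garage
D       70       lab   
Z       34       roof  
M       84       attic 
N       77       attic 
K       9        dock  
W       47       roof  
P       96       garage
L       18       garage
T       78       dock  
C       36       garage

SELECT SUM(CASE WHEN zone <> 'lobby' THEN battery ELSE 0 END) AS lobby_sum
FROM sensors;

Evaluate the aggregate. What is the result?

584

sensor=Y: ✓ → 24
sensor=J: ✓ → 11
sensor=D: ✓ → 70
sensor=Z: ✓ → 34
sensor=M: ✓ → 84
sensor=N: ✓ → 77
sensor=K: ✓ → 9
sensor=W: ✓ → 47
sensor=P: ✓ → 96
sensor=L: ✓ → 18
sensor=T: ✓ → 78
sensor=C: ✓ → 36
lobby_sum = 24 + 11 + 70 + 34 + 84 + 77 + 9 + 47 + 96 + 18 + 78 + 36 = 584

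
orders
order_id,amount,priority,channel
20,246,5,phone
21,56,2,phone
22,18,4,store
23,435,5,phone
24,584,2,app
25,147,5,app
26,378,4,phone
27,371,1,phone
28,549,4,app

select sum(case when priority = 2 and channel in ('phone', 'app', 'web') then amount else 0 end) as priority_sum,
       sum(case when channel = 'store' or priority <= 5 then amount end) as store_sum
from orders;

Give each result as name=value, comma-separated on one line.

[priority_sum: priority = 2 and channel in ('phone', 'app', 'web')]
order_id=20: ✗
order_id=21: ✓ → 56
order_id=22: ✗
order_id=23: ✗
order_id=24: ✓ → 584
order_id=25: ✗
order_id=26: ✗
order_id=27: ✗
order_id=28: ✗
priority_sum = 56 + 584 = 640
—
[store_sum: channel = 'store' or priority <= 5]
order_id=20: ✓ → 246
order_id=21: ✓ → 56
order_id=22: ✓ → 18
order_id=23: ✓ → 435
order_id=24: ✓ → 584
order_id=25: ✓ → 147
order_id=26: ✓ → 378
order_id=27: ✓ → 371
order_id=28: ✓ → 549
store_sum = 246 + 56 + 18 + 435 + 584 + 147 + 378 + 371 + 549 = 2784

priority_sum=640, store_sum=2784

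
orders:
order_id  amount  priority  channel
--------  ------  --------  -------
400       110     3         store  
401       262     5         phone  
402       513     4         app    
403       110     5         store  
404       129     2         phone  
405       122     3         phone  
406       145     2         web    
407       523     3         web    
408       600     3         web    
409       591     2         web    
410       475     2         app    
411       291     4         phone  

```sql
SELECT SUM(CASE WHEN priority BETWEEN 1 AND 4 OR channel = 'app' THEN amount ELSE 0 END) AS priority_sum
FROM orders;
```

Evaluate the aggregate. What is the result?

order_id=400: ✓ → 110
order_id=401: ✗
order_id=402: ✓ → 513
order_id=403: ✗
order_id=404: ✓ → 129
order_id=405: ✓ → 122
order_id=406: ✓ → 145
order_id=407: ✓ → 523
order_id=408: ✓ → 600
order_id=409: ✓ → 591
order_id=410: ✓ → 475
order_id=411: ✓ → 291
priority_sum = 110 + 513 + 129 + 122 + 145 + 523 + 600 + 591 + 475 + 291 = 3499

3499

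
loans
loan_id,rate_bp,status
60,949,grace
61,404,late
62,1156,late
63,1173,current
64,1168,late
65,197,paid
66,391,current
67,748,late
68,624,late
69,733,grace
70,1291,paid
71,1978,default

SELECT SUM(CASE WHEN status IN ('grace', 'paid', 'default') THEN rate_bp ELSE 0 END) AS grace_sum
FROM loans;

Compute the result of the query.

loan_id=60: ✓ → 949
loan_id=61: ✗
loan_id=62: ✗
loan_id=63: ✗
loan_id=64: ✗
loan_id=65: ✓ → 197
loan_id=66: ✗
loan_id=67: ✗
loan_id=68: ✗
loan_id=69: ✓ → 733
loan_id=70: ✓ → 1291
loan_id=71: ✓ → 1978
grace_sum = 949 + 197 + 733 + 1291 + 1978 = 5148

5148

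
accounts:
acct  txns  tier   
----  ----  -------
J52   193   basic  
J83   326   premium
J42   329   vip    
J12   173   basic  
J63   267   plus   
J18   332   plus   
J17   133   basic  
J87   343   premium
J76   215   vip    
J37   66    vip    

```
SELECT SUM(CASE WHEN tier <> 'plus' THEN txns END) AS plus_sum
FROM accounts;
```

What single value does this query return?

1778

acct=J52: ✓ → 193
acct=J83: ✓ → 326
acct=J42: ✓ → 329
acct=J12: ✓ → 173
acct=J63: ✗
acct=J18: ✗
acct=J17: ✓ → 133
acct=J87: ✓ → 343
acct=J76: ✓ → 215
acct=J37: ✓ → 66
plus_sum = 193 + 326 + 329 + 173 + 133 + 343 + 215 + 66 = 1778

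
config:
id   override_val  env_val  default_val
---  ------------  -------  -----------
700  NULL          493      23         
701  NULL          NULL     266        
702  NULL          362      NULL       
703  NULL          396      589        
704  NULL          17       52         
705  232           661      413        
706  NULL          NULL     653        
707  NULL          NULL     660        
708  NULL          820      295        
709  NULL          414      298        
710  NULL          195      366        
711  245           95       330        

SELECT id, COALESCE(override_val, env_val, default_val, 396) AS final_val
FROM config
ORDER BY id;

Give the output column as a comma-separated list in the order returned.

493, 266, 362, 396, 17, 232, 653, 660, 820, 414, 195, 245

id=700: override_val=NULL, env_val=493 → 493
id=701: override_val=NULL, env_val=NULL, default_val=266 → 266
id=702: override_val=NULL, env_val=362 → 362
id=703: override_val=NULL, env_val=396 → 396
id=704: override_val=NULL, env_val=17 → 17
id=705: override_val=232 → 232
id=706: override_val=NULL, env_val=NULL, default_val=653 → 653
id=707: override_val=NULL, env_val=NULL, default_val=660 → 660
id=708: override_val=NULL, env_val=820 → 820
id=709: override_val=NULL, env_val=414 → 414
id=710: override_val=NULL, env_val=195 → 195
id=711: override_val=245 → 245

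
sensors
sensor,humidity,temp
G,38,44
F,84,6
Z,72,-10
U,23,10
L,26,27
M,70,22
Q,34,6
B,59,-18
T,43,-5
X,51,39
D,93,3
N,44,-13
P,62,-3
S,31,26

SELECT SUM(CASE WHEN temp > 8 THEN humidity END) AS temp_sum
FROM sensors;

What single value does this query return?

sensor=G: ✓ → 38
sensor=F: ✗
sensor=Z: ✗
sensor=U: ✓ → 23
sensor=L: ✓ → 26
sensor=M: ✓ → 70
sensor=Q: ✗
sensor=B: ✗
sensor=T: ✗
sensor=X: ✓ → 51
sensor=D: ✗
sensor=N: ✗
sensor=P: ✗
sensor=S: ✓ → 31
temp_sum = 38 + 23 + 26 + 70 + 51 + 31 = 239

239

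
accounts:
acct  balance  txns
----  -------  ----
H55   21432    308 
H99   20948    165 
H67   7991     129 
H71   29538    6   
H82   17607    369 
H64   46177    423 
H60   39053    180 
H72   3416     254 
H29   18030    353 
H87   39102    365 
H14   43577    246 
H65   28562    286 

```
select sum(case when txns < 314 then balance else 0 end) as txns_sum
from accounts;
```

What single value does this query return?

acct=H55: ✓ → 21432
acct=H99: ✓ → 20948
acct=H67: ✓ → 7991
acct=H71: ✓ → 29538
acct=H82: ✗
acct=H64: ✗
acct=H60: ✓ → 39053
acct=H72: ✓ → 3416
acct=H29: ✗
acct=H87: ✗
acct=H14: ✓ → 43577
acct=H65: ✓ → 28562
txns_sum = 21432 + 20948 + 7991 + 29538 + 39053 + 3416 + 43577 + 28562 = 194517

194517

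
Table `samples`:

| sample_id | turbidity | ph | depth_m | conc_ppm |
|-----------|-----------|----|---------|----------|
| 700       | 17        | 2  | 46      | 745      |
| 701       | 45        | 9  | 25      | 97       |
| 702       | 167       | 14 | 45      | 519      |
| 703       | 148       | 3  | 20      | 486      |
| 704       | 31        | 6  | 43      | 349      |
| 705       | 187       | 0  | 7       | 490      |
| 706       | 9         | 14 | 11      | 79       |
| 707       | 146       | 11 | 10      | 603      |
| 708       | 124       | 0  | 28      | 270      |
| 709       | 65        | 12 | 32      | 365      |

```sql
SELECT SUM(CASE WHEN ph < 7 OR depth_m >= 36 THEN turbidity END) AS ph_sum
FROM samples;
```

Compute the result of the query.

sample_id=700: ✓ → 17
sample_id=701: ✗
sample_id=702: ✓ → 167
sample_id=703: ✓ → 148
sample_id=704: ✓ → 31
sample_id=705: ✓ → 187
sample_id=706: ✗
sample_id=707: ✗
sample_id=708: ✓ → 124
sample_id=709: ✗
ph_sum = 17 + 167 + 148 + 31 + 187 + 124 = 674

674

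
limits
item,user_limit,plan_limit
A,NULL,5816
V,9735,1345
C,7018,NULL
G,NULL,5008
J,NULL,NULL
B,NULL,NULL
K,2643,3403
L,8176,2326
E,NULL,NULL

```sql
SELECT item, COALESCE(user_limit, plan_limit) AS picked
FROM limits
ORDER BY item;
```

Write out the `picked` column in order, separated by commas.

5816, NULL, 7018, NULL, 5008, NULL, 2643, 8176, 9735

item=A: user_limit=NULL, plan_limit=5816 → 5816
item=B: user_limit=NULL, plan_limit=NULL (all NULL) → NULL
item=C: user_limit=7018 → 7018
item=E: user_limit=NULL, plan_limit=NULL (all NULL) → NULL
item=G: user_limit=NULL, plan_limit=5008 → 5008
item=J: user_limit=NULL, plan_limit=NULL (all NULL) → NULL
item=K: user_limit=2643 → 2643
item=L: user_limit=8176 → 8176
item=V: user_limit=9735 → 9735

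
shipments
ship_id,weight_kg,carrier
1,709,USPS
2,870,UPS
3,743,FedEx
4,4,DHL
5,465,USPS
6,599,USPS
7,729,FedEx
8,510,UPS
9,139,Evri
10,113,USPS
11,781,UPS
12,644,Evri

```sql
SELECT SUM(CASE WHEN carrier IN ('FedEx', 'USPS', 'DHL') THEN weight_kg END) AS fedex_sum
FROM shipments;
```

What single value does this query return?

3362

ship_id=1: ✓ → 709
ship_id=2: ✗
ship_id=3: ✓ → 743
ship_id=4: ✓ → 4
ship_id=5: ✓ → 465
ship_id=6: ✓ → 599
ship_id=7: ✓ → 729
ship_id=8: ✗
ship_id=9: ✗
ship_id=10: ✓ → 113
ship_id=11: ✗
ship_id=12: ✗
fedex_sum = 709 + 743 + 4 + 465 + 599 + 729 + 113 = 3362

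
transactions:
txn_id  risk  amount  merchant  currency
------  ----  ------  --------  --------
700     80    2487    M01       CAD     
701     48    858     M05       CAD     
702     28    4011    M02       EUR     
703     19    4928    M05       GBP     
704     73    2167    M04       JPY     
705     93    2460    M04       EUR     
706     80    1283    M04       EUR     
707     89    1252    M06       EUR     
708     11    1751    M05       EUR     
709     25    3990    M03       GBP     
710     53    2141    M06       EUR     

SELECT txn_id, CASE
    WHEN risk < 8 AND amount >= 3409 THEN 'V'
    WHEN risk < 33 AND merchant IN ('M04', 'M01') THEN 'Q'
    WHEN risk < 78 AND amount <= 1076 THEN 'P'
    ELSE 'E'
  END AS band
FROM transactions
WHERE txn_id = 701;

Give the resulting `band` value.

txn_id = 701: risk=48, amount=858, merchant=M05, currency=CAD.
risk < 8 AND amount >= 3409 → false
risk < 33 AND merchant IN ('M04', 'M01') → false
risk < 78 AND amount <= 1076 → true → P

P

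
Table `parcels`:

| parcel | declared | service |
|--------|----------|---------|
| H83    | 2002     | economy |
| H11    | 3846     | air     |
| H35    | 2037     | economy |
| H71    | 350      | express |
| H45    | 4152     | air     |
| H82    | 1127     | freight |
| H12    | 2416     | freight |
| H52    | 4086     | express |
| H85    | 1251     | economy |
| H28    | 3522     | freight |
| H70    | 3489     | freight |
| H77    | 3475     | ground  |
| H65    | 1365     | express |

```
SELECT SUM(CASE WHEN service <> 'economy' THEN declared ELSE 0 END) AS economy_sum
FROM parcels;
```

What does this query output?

27828

parcel=H83: ✗
parcel=H11: ✓ → 3846
parcel=H35: ✗
parcel=H71: ✓ → 350
parcel=H45: ✓ → 4152
parcel=H82: ✓ → 1127
parcel=H12: ✓ → 2416
parcel=H52: ✓ → 4086
parcel=H85: ✗
parcel=H28: ✓ → 3522
parcel=H70: ✓ → 3489
parcel=H77: ✓ → 3475
parcel=H65: ✓ → 1365
economy_sum = 3846 + 350 + 4152 + 1127 + 2416 + 4086 + 3522 + 3489 + 3475 + 1365 = 27828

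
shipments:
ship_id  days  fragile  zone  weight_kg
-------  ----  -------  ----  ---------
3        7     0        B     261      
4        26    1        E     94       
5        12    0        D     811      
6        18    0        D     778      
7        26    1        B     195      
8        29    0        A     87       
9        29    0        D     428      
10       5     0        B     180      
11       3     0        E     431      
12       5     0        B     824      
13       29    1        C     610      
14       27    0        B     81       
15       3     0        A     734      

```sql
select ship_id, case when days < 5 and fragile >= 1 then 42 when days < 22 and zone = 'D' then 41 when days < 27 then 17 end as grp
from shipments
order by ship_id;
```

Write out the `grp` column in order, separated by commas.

ship_id=3: days < 27 → 17
ship_id=4: days < 27 → 17
ship_id=5: days < 22 and zone = 'D' → 41
ship_id=6: days < 22 and zone = 'D' → 41
ship_id=7: days < 27 → 17
ship_id=8: (no match → NULL) → NULL
ship_id=9: (no match → NULL) → NULL
ship_id=10: days < 27 → 17
ship_id=11: days < 27 → 17
ship_id=12: days < 27 → 17
ship_id=13: (no match → NULL) → NULL
ship_id=14: (no match → NULL) → NULL
ship_id=15: days < 27 → 17

17, 17, 41, 41, 17, NULL, NULL, 17, 17, 17, NULL, NULL, 17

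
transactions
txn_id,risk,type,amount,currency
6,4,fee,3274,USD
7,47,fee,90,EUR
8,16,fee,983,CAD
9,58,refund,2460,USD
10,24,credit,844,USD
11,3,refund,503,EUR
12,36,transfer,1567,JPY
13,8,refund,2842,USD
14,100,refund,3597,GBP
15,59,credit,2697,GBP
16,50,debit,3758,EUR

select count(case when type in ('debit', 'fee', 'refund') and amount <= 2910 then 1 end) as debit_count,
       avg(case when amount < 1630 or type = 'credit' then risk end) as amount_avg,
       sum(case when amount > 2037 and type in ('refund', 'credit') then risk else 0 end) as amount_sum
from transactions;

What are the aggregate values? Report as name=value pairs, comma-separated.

[debit_count: type in ('debit', 'fee', 'refund') and amount <= 2910]
txn_id=6: ✗
txn_id=7: ✓ → 1
txn_id=8: ✓ → 1
txn_id=9: ✓ → 1
txn_id=10: ✗
txn_id=11: ✓ → 1
txn_id=12: ✗
txn_id=13: ✓ → 1
txn_id=14: ✗
txn_id=15: ✗
txn_id=16: ✗
debit_count = COUNT(1, 1, 1, 1, 1) = 5
—
[amount_avg: amount < 1630 or type = 'credit']
txn_id=6: ✗
txn_id=7: ✓ → 47
txn_id=8: ✓ → 16
txn_id=9: ✗
txn_id=10: ✓ → 24
txn_id=11: ✓ → 3
txn_id=12: ✓ → 36
txn_id=13: ✗
txn_id=14: ✗
txn_id=15: ✓ → 59
txn_id=16: ✗
amount_avg = (47 + 16 + 24 + 3 + 36 + 59) / 6 = 30.8333333333
—
[amount_sum: amount > 2037 and type in ('refund', 'credit')]
txn_id=6: ✗
txn_id=7: ✗
txn_id=8: ✗
txn_id=9: ✓ → 58
txn_id=10: ✗
txn_id=11: ✗
txn_id=12: ✗
txn_id=13: ✓ → 8
txn_id=14: ✓ → 100
txn_id=15: ✓ → 59
txn_id=16: ✗
amount_sum = 58 + 8 + 100 + 59 = 225

debit_count=5, amount_avg=30.8333333333, amount_sum=225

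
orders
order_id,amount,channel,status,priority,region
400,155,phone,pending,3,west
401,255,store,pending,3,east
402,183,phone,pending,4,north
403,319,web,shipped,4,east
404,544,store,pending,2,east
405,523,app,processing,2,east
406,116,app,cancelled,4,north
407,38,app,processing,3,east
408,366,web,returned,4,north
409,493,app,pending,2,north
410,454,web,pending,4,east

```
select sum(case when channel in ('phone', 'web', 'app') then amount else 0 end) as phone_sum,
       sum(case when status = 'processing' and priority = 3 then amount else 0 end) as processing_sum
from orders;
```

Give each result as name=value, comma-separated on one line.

phone_sum=2647, processing_sum=38

[phone_sum: channel in ('phone', 'web', 'app')]
order_id=400: ✓ → 155
order_id=401: ✗
order_id=402: ✓ → 183
order_id=403: ✓ → 319
order_id=404: ✗
order_id=405: ✓ → 523
order_id=406: ✓ → 116
order_id=407: ✓ → 38
order_id=408: ✓ → 366
order_id=409: ✓ → 493
order_id=410: ✓ → 454
phone_sum = 155 + 183 + 319 + 523 + 116 + 38 + 366 + 493 + 454 = 2647
—
[processing_sum: status = 'processing' and priority = 3]
order_id=400: ✗
order_id=401: ✗
order_id=402: ✗
order_id=403: ✗
order_id=404: ✗
order_id=405: ✗
order_id=406: ✗
order_id=407: ✓ → 38
order_id=408: ✗
order_id=409: ✗
order_id=410: ✗
processing_sum = 38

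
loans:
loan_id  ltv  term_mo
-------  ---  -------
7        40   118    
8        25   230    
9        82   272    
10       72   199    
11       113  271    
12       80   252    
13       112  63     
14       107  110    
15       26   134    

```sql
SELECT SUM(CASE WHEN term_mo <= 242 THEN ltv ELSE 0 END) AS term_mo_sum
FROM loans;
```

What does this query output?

loan_id=7: ✓ → 40
loan_id=8: ✓ → 25
loan_id=9: ✗
loan_id=10: ✓ → 72
loan_id=11: ✗
loan_id=12: ✗
loan_id=13: ✓ → 112
loan_id=14: ✓ → 107
loan_id=15: ✓ → 26
term_mo_sum = 40 + 25 + 72 + 112 + 107 + 26 = 382

382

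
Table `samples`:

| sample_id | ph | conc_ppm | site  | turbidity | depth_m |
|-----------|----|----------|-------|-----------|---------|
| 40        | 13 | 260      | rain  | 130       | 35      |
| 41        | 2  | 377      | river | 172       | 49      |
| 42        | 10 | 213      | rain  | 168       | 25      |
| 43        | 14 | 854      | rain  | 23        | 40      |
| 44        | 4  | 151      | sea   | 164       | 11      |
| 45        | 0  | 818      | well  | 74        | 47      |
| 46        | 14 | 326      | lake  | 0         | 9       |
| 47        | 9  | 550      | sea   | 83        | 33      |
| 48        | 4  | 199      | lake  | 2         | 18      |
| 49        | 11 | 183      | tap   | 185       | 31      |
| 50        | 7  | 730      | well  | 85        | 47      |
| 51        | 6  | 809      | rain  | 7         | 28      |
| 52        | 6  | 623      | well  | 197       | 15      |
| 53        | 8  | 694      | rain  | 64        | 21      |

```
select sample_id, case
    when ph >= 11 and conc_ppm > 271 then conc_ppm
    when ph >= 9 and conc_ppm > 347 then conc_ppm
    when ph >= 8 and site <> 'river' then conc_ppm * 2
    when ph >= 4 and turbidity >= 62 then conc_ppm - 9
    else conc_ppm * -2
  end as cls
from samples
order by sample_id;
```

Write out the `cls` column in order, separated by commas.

520, -754, 426, 854, 142, -1636, 326, 550, -398, 366, 721, -1618, 614, 1388

sample_id=40: ph >= 8 and site <> 'river' → 520
sample_id=41: ELSE → -754
sample_id=42: ph >= 8 and site <> 'river' → 426
sample_id=43: ph >= 11 and conc_ppm > 271 → 854
sample_id=44: ph >= 4 and turbidity >= 62 → 142
sample_id=45: ELSE → -1636
sample_id=46: ph >= 11 and conc_ppm > 271 → 326
sample_id=47: ph >= 9 and conc_ppm > 347 → 550
sample_id=48: ELSE → -398
sample_id=49: ph >= 8 and site <> 'river' → 366
sample_id=50: ph >= 4 and turbidity >= 62 → 721
sample_id=51: ELSE → -1618
sample_id=52: ph >= 4 and turbidity >= 62 → 614
sample_id=53: ph >= 8 and site <> 'river' → 1388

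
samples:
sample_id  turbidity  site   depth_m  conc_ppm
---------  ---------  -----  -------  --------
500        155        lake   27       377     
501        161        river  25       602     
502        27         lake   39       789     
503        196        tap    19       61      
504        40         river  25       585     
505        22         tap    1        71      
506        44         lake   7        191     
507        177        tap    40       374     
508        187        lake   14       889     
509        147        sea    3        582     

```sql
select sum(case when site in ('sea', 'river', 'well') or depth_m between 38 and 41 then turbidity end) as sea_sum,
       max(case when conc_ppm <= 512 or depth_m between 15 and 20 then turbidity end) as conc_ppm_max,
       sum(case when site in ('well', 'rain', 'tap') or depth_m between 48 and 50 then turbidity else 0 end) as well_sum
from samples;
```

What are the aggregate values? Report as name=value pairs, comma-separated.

[sea_sum: site in ('sea', 'river', 'well') or depth_m between 38 and 41]
sample_id=500: ✗
sample_id=501: ✓ → 161
sample_id=502: ✓ → 27
sample_id=503: ✗
sample_id=504: ✓ → 40
sample_id=505: ✗
sample_id=506: ✗
sample_id=507: ✓ → 177
sample_id=508: ✗
sample_id=509: ✓ → 147
sea_sum = 161 + 27 + 40 + 177 + 147 = 552
—
[conc_ppm_max: conc_ppm <= 512 or depth_m between 15 and 20]
sample_id=500: ✓ → 155
sample_id=501: ✗
sample_id=502: ✗
sample_id=503: ✓ → 196
sample_id=504: ✗
sample_id=505: ✓ → 22
sample_id=506: ✓ → 44
sample_id=507: ✓ → 177
sample_id=508: ✗
sample_id=509: ✗
conc_ppm_max = MAX(155, 196, 22, 44, 177) = 196
—
[well_sum: site in ('well', 'rain', 'tap') or depth_m between 48 and 50]
sample_id=500: ✗
sample_id=501: ✗
sample_id=502: ✗
sample_id=503: ✓ → 196
sample_id=504: ✗
sample_id=505: ✓ → 22
sample_id=506: ✗
sample_id=507: ✓ → 177
sample_id=508: ✗
sample_id=509: ✗
well_sum = 196 + 22 + 177 = 395

sea_sum=552, conc_ppm_max=196, well_sum=395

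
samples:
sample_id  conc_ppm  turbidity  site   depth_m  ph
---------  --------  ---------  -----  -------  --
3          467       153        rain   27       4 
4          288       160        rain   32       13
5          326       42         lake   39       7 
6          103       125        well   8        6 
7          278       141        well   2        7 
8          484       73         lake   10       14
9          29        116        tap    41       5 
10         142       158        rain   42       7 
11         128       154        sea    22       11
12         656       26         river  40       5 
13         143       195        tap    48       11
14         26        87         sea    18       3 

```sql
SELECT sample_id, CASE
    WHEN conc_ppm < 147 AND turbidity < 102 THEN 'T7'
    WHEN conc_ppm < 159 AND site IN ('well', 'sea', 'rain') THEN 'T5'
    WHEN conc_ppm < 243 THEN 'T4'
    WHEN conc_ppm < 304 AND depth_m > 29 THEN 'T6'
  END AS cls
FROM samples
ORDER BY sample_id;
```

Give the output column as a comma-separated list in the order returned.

NULL, T6, NULL, T5, NULL, NULL, T4, T5, T5, NULL, T4, T7

sample_id=3: (no match → NULL) → NULL
sample_id=4: conc_ppm < 304 AND depth_m > 29 → T6
sample_id=5: (no match → NULL) → NULL
sample_id=6: conc_ppm < 159 AND site IN ('well', 'sea', 'rain') → T5
sample_id=7: (no match → NULL) → NULL
sample_id=8: (no match → NULL) → NULL
sample_id=9: conc_ppm < 243 → T4
sample_id=10: conc_ppm < 159 AND site IN ('well', 'sea', 'rain') → T5
sample_id=11: conc_ppm < 159 AND site IN ('well', 'sea', 'rain') → T5
sample_id=12: (no match → NULL) → NULL
sample_id=13: conc_ppm < 243 → T4
sample_id=14: conc_ppm < 147 AND turbidity < 102 → T7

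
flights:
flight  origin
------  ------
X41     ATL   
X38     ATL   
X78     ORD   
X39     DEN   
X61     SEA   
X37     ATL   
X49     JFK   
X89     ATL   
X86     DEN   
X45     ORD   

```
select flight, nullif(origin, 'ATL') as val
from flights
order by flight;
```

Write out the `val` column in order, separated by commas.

flight=X37: origin=ATL vs ATL: equal → NULL
flight=X38: origin=ATL vs ATL: equal → NULL
flight=X39: origin=DEN vs ATL: differ → DEN
flight=X41: origin=ATL vs ATL: equal → NULL
flight=X45: origin=ORD vs ATL: differ → ORD
flight=X49: origin=JFK vs ATL: differ → JFK
flight=X61: origin=SEA vs ATL: differ → SEA
flight=X78: origin=ORD vs ATL: differ → ORD
flight=X86: origin=DEN vs ATL: differ → DEN
flight=X89: origin=ATL vs ATL: equal → NULL

NULL, NULL, DEN, NULL, ORD, JFK, SEA, ORD, DEN, NULL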